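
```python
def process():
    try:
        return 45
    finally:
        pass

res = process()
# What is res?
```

Step-by-step execution trace:
1. `process()` enters try: `return 45` sets pending return value 45.
2. Before returning, `finally: pass` runs (no effect).
3. process() returns 45 → res = 45.
Result: 45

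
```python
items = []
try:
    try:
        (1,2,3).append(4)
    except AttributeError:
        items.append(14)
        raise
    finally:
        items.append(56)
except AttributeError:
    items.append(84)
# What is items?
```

Step-by-step execution trace:
1. Inner try: `(1,2,3).append(4)` raises AttributeError.
2. Inner `except AttributeError` matches → `items.append(14)` → items = [14].
3. bare `raise` re-raises AttributeError.
4. Inner `finally` runs during unwinding: `items.append(56)` → items = [14, 56].
5. Outer `except AttributeError` matches → `items.append(84)` → items = [14, 56, 84].
Result: [14, 56, 84]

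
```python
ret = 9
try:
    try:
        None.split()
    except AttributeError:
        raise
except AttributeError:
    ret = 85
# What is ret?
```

Step-by-step execution trace:
1. Inner try: `None.split()` raises AttributeError.
2. Inner `except AttributeError` matches; bare `raise` re-raises the same AttributeError.
3. Outer `except AttributeError` matches → ret = 85.
Result: 85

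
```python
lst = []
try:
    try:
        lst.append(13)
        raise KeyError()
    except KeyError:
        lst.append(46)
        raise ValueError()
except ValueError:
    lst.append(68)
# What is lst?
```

Step-by-step execution trace:
1. Inner try: `lst.append(13)` → lst = [13].
2. `raise KeyError()` raises KeyError.
3. Inner `except KeyError` matches → `lst.append(46)` → lst = [13, 46].
4. `raise ValueError()` raises ValueError; propagates to outer try.
5. Outer `except ValueError` matches → `lst.append(68)` → lst = [13, 46, 68].
Result: [13, 46, 68]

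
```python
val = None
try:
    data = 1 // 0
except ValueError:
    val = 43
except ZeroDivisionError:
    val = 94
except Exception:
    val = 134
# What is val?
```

Step-by-step execution trace:
1. `data = 1 // 0` raises ZeroDivisionError.
2. `except ValueError` does not match ZeroDivisionError; skipped.
3. `except ZeroDivisionError` matches → val = 94.
4. Remaining except clauses are skipped.
Result: 94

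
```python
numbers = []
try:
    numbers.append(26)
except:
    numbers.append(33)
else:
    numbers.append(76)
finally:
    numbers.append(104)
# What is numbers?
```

Step-by-step execution trace:
1. try: `numbers.append(26)` → numbers = [26]. No exception raised.
2. `except` is skipped.
3. `else` runs: `numbers.append(76)` → numbers = [26, 76].
4. `finally` always runs: `numbers.append(104)` → numbers = [26, 76, 104].
Result: [26, 76, 104]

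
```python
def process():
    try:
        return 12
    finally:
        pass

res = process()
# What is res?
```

Step-by-step execution trace:
1. `process()` enters try: `return 12` sets pending return value 12.
2. Before returning, `finally: pass` runs (no effect).
3. process() returns 12 → res = 12.
Result: 12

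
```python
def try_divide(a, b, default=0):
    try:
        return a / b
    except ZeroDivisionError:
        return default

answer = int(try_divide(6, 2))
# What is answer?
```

Step-by-step execution trace:
1. `try_divide(6, 2)` enters try: `return 6 / 2` → returns 3.0. No exception raised.
2. `except ZeroDivisionError` is skipped.
3. `int(3.0)` → 3 → answer = 3.
Result: 3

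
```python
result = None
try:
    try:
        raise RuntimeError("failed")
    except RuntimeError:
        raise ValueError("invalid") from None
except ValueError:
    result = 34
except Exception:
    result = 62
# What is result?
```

Step-by-step execution trace:
1. Inner try raises RuntimeError; inner `except RuntimeError` catches it.
2. `raise ValueError(...) from None` raises ValueError (from None suppresses __context__, but the active exception is still ValueError).
3. Outer `except ValueError` matches → result = 34.
4. `except Exception` is not reached.
Result: 34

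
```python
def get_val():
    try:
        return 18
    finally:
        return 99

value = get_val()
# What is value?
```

Step-by-step execution trace:
1. `get_val()` enters try: `return 18` sets pending return value 18.
2. Before returning, `finally: return 99` runs and overrides the pending return.
3. get_val() returns 99 → value = 99.
Result: 99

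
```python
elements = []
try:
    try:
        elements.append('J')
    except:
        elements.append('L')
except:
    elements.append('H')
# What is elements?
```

Step-by-step execution trace:
1. Inner try: `elements.append('J')` → elements = ['J']. No exception raised.
2. Inner `except` is skipped.
3. Inner try completes normally; outer `except` is skipped.
Result: ['J']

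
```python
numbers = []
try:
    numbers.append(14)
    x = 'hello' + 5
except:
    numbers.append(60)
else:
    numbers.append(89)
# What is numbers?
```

Step-by-step execution trace:
1. try: `numbers.append(14)` → numbers = [14].
2. `x = 'hello' + 5` raises TypeError.
3. bare `except` matches → `numbers.append(60)` → numbers = [14, 60].
4. `else` is skipped (an exception was raised).
Result: [14, 60]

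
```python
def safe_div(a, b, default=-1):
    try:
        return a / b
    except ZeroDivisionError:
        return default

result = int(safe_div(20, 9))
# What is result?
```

Step-by-step execution trace:
1. `safe_div(20, 9)` enters try: `return 20 / 9` → returns 2.2222222222222223. No exception raised.
2. `except ZeroDivisionError` is skipped.
3. `int(2.2222222222222223)` → 2 → result = 2.
Result: 2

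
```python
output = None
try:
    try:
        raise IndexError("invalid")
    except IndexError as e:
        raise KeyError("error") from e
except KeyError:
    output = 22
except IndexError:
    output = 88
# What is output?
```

Step-by-step execution trace:
1. Inner try raises IndexError; inner `except IndexError as e` catches it.
2. `raise KeyError(...) from e` raises KeyError (IndexError is attached as __cause__, but only KeyError is active).
3. Outer `except KeyError` matches → output = 22.
4. `except IndexError` is not reached.
Result: 22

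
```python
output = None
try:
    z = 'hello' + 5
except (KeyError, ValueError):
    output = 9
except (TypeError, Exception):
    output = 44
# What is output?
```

Step-by-step execution trace:
1. `z = 'hello' + 5` raises TypeError.
2. `except (KeyError, ValueError)` does not match TypeError; skipped.
3. `except (TypeError, Exception)` matches (TypeError is in the tuple) → output = 44.
Result: 44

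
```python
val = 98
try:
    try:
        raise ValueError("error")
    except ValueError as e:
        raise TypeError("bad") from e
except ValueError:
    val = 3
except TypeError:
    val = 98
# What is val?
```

Step-by-step execution trace:
1. Inner try raises ValueError; inner `except ValueError as e` catches it.
2. `raise TypeError(...) from e` raises TypeError (ValueError is attached as __cause__, but only TypeError is active).
3. Outer `except ValueError` does not match TypeError; skipped.
4. Outer `except TypeError` matches → val = 98.
Result: 98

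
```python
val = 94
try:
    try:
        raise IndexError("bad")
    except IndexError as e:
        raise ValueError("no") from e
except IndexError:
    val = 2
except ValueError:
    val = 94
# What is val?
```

Step-by-step execution trace:
1. Inner try raises IndexError; inner `except IndexError as e` catches it.
2. `raise ValueError(...) from e` raises ValueError (IndexError is attached as __cause__, but only ValueError is active).
3. Outer `except IndexError` does not match ValueError; skipped.
4. Outer `except ValueError` matches → val = 94.
Result: 94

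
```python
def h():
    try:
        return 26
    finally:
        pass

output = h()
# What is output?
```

Step-by-step execution trace:
1. `h()` enters try: `return 26` sets pending return value 26.
2. Before returning, `finally: pass` runs (no effect).
3. h() returns 26 → output = 26.
Result: 26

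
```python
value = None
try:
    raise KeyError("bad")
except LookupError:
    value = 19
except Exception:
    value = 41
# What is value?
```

Step-by-step execution trace:
1. `raise KeyError(...)` raises KeyError.
2. `except LookupError` matches (KeyError is a subclass of LookupError) → value = 19.
3. `except Exception` is not reached.
Result: 19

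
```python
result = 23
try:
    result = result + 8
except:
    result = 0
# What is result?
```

Step-by-step execution trace:
1. result starts at 23.
2. try: `result = result + 8` → result = 31. No exception raised.
3. `except` is skipped.
Result: 31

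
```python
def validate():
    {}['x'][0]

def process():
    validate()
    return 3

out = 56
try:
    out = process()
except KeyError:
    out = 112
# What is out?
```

Step-by-step execution trace:
1. out starts at 56.
2. try: `process()` calls `validate()`.
3. `validate()` evaluates `{}['x'][0]`, which raises KeyError; it propagates through process (uncaught).
4. `return 3` in process is not reached; the assignment to out does not complete.
5. `except KeyError` matches → out = 112.
Result: 112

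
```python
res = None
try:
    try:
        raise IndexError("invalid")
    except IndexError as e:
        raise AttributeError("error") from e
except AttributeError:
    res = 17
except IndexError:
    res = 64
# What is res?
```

Step-by-step execution trace:
1. Inner try raises IndexError; inner `except IndexError as e` catches it.
2. `raise AttributeError(...) from e` raises AttributeError (IndexError is attached as __cause__, but only AttributeError is active).
3. Outer `except AttributeError` matches → res = 17.
4. `except IndexError` is not reached.
Result: 17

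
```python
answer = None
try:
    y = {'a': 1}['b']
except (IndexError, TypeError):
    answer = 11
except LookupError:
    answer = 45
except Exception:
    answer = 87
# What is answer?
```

Step-by-step execution trace:
1. `y = {'a': 1}['b']` raises KeyError.
2. `except (IndexError, TypeError)` does not match KeyError; skipped.
3. `except LookupError` matches (KeyError is a subclass of LookupError) → answer = 45.
4. `except Exception` is not reached.
Result: 45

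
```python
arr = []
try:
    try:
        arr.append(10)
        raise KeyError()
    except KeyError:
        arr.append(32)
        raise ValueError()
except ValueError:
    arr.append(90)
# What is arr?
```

Step-by-step execution trace:
1. Inner try: `arr.append(10)` → arr = [10].
2. `raise KeyError()` raises KeyError.
3. Inner `except KeyError` matches → `arr.append(32)` → arr = [10, 32].
4. `raise ValueError()` raises ValueError; propagates to outer try.
5. Outer `except ValueError` matches → `arr.append(90)` → arr = [10, 32, 90].
Result: [10, 32, 90]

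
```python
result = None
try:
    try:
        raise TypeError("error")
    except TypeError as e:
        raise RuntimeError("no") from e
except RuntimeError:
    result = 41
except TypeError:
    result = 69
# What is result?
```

Step-by-step execution trace:
1. Inner try raises TypeError; inner `except TypeError as e` catches it.
2. `raise RuntimeError(...) from e` raises RuntimeError (TypeError is attached as __cause__, but only RuntimeError is active).
3. Outer `except RuntimeError` matches → result = 41.
4. `except TypeError` is not reached.
Result: 41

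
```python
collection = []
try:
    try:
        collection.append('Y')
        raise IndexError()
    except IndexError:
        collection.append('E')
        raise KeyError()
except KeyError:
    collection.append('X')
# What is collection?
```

Step-by-step execution trace:
1. Inner try: `collection.append('Y')` → collection = ['Y'].
2. `raise IndexError()` raises IndexError.
3. Inner `except IndexError` matches → `collection.append('E')` → collection = ['Y', 'E'].
4. `raise KeyError()` raises KeyError; propagates to outer try.
5. Outer `except KeyError` matches → `collection.append('X')` → collection = ['Y', 'E', 'X'].
Result: ['Y', 'E', 'X']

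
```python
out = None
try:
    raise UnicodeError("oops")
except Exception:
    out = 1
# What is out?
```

Step-by-step execution trace:
1. `raise UnicodeError(...)` raises UnicodeError.
2. `except Exception` matches (UnicodeError is a subclass of Exception) → out = 1.
Result: 1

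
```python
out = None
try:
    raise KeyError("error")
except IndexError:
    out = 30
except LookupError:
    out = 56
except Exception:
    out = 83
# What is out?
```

Step-by-step execution trace:
1. `raise KeyError(...)` raises KeyError.
2. `except IndexError` does not match (KeyError is not a subclass of IndexError); skipped.
3. `except LookupError` matches (KeyError is a subclass of LookupError) → out = 56.
4. `except Exception` is not reached.
Result: 56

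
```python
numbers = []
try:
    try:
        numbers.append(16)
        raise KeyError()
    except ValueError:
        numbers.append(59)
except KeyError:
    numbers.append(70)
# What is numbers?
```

Step-by-step execution trace:
1. Inner try: `numbers.append(16)` → numbers = [16].
2. `raise KeyError()` raises KeyError.
3. Inner `except ValueError` does not match KeyError; exception propagates to outer try.
4. Outer `except KeyError` matches → `numbers.append(70)` → numbers = [16, 70].
Result: [16, 70]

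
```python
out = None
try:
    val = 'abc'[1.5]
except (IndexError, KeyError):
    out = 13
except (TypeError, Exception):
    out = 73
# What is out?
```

Step-by-step execution trace:
1. `val = 'abc'[1.5]` raises TypeError.
2. `except (IndexError, KeyError)` does not match TypeError; skipped.
3. `except (TypeError, Exception)` matches (TypeError is in the tuple) → out = 73.
Result: 73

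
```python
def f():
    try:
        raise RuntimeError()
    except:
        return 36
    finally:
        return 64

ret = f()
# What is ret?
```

Step-by-step execution trace:
1. `f()` enters try: `raise RuntimeError()` raises RuntimeError.
2. bare `except` matches → `return 36` sets pending return value 36.
3. Before returning, `finally: return 64` runs and overrides the pending return.
4. f() returns 64 → ret = 64.
Result: 64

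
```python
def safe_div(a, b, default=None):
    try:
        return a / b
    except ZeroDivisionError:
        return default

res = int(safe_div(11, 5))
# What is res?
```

Step-by-step execution trace:
1. `safe_div(11, 5)` enters try: `return 11 / 5` → returns 2.2. No exception raised.
2. `except ZeroDivisionError` is skipped.
3. `int(2.2)` → 2 → res = 2.
Result: 2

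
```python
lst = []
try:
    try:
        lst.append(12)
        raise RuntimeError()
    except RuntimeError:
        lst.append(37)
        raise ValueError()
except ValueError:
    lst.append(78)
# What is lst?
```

Step-by-step execution trace:
1. Inner try: `lst.append(12)` → lst = [12].
2. `raise RuntimeError()` raises RuntimeError.
3. Inner `except RuntimeError` matches → `lst.append(37)` → lst = [12, 37].
4. `raise ValueError()` raises ValueError; propagates to outer try.
5. Outer `except ValueError` matches → `lst.append(78)` → lst = [12, 37, 78].
Result: [12, 37, 78]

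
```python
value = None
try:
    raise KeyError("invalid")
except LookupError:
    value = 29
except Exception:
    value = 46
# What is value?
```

Step-by-step execution trace:
1. `raise KeyError(...)` raises KeyError.
2. `except LookupError` matches (KeyError is a subclass of LookupError) → value = 29.
3. `except Exception` is not reached.
Result: 29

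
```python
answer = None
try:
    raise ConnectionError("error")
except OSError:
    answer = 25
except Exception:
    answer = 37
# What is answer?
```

Step-by-step execution trace:
1. `raise ConnectionError(...)` raises ConnectionError.
2. `except OSError` matches (ConnectionError is a subclass of OSError) → answer = 25.
3. `except Exception` is not reached.
Result: 25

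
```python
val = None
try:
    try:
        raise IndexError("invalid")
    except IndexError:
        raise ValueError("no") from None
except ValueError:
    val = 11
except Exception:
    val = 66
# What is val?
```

Step-by-step execution trace:
1. Inner try raises IndexError; inner `except IndexError` catches it.
2. `raise ValueError(...) from None` raises ValueError (from None suppresses __context__, but the active exception is still ValueError).
3. Outer `except ValueError` matches → val = 11.
4. `except Exception` is not reached.
Result: 11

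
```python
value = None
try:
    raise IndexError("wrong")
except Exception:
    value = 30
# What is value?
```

Step-by-step execution trace:
1. `raise IndexError(...)` raises IndexError.
2. `except Exception` matches (IndexError is a subclass of Exception) → value = 30.
Result: 30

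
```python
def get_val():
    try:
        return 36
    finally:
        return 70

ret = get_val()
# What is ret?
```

Step-by-step execution trace:
1. `get_val()` enters try: `return 36` sets pending return value 36.
2. Before returning, `finally: return 70` runs and overrides the pending return.
3. get_val() returns 70 → ret = 70.
Result: 70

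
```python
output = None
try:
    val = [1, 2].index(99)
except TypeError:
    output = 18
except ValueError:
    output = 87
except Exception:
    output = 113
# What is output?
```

Step-by-step execution trace:
1. `val = [1, 2].index(99)` raises ValueError.
2. `except TypeError` does not match ValueError; skipped.
3. `except ValueError` matches → output = 87.
4. Remaining except clauses are skipped.
Result: 87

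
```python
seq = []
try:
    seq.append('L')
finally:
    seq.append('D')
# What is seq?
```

Step-by-step execution trace:
1. try: `seq.append('L')` → seq = ['L'].
2. The try body completes without raising.
3. finally always runs: `seq.append('D')` → seq = ['L', 'D'].
Result: ['L', 'D']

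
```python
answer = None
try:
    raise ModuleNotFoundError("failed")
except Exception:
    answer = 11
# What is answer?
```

Step-by-step execution trace:
1. `raise ModuleNotFoundError(...)` raises ModuleNotFoundError.
2. `except Exception` matches (ModuleNotFoundError is a subclass of Exception) → answer = 11.
Result: 11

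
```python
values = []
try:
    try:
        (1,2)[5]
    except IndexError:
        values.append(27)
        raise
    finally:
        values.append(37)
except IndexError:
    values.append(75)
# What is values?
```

Step-by-step execution trace:
1. Inner try: `(1,2)[5]` raises IndexError.
2. Inner `except IndexError` matches → `values.append(27)` → values = [27].
3. bare `raise` re-raises IndexError.
4. Inner `finally` runs during unwinding: `values.append(37)` → values = [27, 37].
5. Outer `except IndexError` matches → `values.append(75)` → values = [27, 37, 75].
Result: [27, 37, 75]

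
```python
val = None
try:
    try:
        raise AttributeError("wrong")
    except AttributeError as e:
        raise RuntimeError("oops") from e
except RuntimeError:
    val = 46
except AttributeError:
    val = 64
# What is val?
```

Step-by-step execution trace:
1. Inner try raises AttributeError; inner `except AttributeError as e` catches it.
2. `raise RuntimeError(...) from e` raises RuntimeError (AttributeError is attached as __cause__, but only RuntimeError is active).
3. Outer `except RuntimeError` matches → val = 46.
4. `except AttributeError` is not reached.
Result: 46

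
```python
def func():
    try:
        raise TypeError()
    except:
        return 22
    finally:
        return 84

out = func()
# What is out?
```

Step-by-step execution trace:
1. `func()` enters try: `raise TypeError()` raises TypeError.
2. bare `except` matches → `return 22` sets pending return value 22.
3. Before returning, `finally: return 84` runs and overrides the pending return.
4. func() returns 84 → out = 84.
Result: 84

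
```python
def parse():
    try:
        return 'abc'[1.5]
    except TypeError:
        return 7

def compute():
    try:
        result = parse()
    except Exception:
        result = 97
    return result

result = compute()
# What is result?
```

Step-by-step execution trace:
1. `compute()` calls `parse()`.
2. In parse: `'abc'[1.5]` raises TypeError; `except TypeError` catches it → returns 7.
3. In compute: `result = parse()` → result = 7. No exception reaches compute.
4. `except Exception` is skipped; compute returns 7.
5. result = 7.
Result: 7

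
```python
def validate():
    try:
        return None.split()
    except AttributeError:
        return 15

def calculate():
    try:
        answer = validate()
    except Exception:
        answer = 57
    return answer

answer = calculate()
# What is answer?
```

Step-by-step execution trace:
1. `calculate()` calls `validate()`.
2. In validate: `None.split()` raises AttributeError; `except AttributeError` catches it → returns 15.
3. In calculate: `answer = validate()` → answer = 15. No exception reaches calculate.
4. `except Exception` is skipped; calculate returns 15.
5. answer = 15.
Result: 15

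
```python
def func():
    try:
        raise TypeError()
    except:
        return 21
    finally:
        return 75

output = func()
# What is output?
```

Step-by-step execution trace:
1. `func()` enters try: `raise TypeError()` raises TypeError.
2. bare `except` matches → `return 21` sets pending return value 21.
3. Before returning, `finally: return 75` runs and overrides the pending return.
4. func() returns 75 → output = 75.
Result: 75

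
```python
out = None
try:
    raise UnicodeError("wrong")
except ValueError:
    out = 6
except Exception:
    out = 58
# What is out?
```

Step-by-step execution trace:
1. `raise UnicodeError(...)` raises UnicodeError.
2. `except ValueError` matches (UnicodeError is a subclass of ValueError) → out = 6.
3. `except Exception` is not reached.
Result: 6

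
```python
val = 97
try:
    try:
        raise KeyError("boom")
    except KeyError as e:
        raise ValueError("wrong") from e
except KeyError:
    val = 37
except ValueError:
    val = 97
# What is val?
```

Step-by-step execution trace:
1. Inner try raises KeyError; inner `except KeyError as e` catches it.
2. `raise ValueError(...) from e` raises ValueError (KeyError is attached as __cause__, but only ValueError is active).
3. Outer `except KeyError` does not match ValueError; skipped.
4. Outer `except ValueError` matches → val = 97.
Result: 97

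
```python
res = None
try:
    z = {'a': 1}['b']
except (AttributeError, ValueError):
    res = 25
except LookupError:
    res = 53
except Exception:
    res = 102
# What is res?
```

Step-by-step execution trace:
1. `z = {'a': 1}['b']` raises KeyError.
2. `except (AttributeError, ValueError)` does not match KeyError; skipped.
3. `except LookupError` matches (KeyError is a subclass of LookupError) → res = 53.
4. `except Exception` is not reached.
Result: 53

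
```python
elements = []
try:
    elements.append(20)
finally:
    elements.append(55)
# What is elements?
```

Step-by-step execution trace:
1. try: `elements.append(20)` → elements = [20].
2. The try body completes without raising.
3. finally always runs: `elements.append(55)` → elements = [20, 55].
Result: [20, 55]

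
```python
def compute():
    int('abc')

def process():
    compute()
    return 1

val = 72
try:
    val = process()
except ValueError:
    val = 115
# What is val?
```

Step-by-step execution trace:
1. val starts at 72.
2. try: `process()` calls `compute()`.
3. `compute()` evaluates `int('abc')`, which raises ValueError; it propagates through process (uncaught).
4. `return 1` in process is not reached; the assignment to val does not complete.
5. `except ValueError` matches → val = 115.
Result: 115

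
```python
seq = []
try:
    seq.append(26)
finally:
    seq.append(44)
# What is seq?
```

Step-by-step execution trace:
1. try: `seq.append(26)` → seq = [26].
2. The try body completes without raising.
3. finally always runs: `seq.append(44)` → seq = [26, 44].
Result: [26, 44]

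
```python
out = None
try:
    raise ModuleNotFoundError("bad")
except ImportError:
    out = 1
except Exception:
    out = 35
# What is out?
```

Step-by-step execution trace:
1. `raise ModuleNotFoundError(...)` raises ModuleNotFoundError.
2. `except ImportError` matches (ModuleNotFoundError is a subclass of ImportError) → out = 1.
3. `except Exception` is not reached.
Result: 1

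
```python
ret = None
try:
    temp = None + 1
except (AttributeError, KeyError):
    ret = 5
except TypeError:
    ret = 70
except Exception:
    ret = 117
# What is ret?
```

Step-by-step execution trace:
1. `temp = None + 1` raises TypeError.
2. `except (AttributeError, KeyError)` does not match TypeError; skipped.
3. `except TypeError` matches (exact type match) → ret = 70.
4. `except Exception` is not reached.
Result: 70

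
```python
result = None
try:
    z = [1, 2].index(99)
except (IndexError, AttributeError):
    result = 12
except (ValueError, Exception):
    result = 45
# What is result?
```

Step-by-step execution trace:
1. `z = [1, 2].index(99)` raises ValueError.
2. `except (IndexError, AttributeError)` does not match ValueError; skipped.
3. `except (ValueError, Exception)` matches (ValueError is in the tuple) → result = 45.
Result: 45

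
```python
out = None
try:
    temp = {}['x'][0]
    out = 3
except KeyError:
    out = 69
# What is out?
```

Step-by-step execution trace:
1. `temp = {}['x'][0]` raises KeyError.
2. `out = 3` is not reached.
3. `except KeyError` matches → out = 69.
Result: 69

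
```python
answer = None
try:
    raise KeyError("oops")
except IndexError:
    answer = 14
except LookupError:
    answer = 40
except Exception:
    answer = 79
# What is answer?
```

Step-by-step execution trace:
1. `raise KeyError(...)` raises KeyError.
2. `except IndexError` does not match (KeyError is not a subclass of IndexError); skipped.
3. `except LookupError` matches (KeyError is a subclass of LookupError) → answer = 40.
4. `except Exception` is not reached.
Result: 40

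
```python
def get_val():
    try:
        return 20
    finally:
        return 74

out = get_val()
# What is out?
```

Step-by-step execution trace:
1. `get_val()` enters try: `return 20` sets pending return value 20.
2. Before returning, `finally: return 74` runs and overrides the pending return.
3. get_val() returns 74 → out = 74.
Result: 74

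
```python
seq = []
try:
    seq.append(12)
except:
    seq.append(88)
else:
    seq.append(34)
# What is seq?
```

Step-by-step execution trace:
1. try: `seq.append(12)` → seq = [12]. No exception raised.
2. `except` is skipped.
3. `else` runs (try completed without exception): `seq.append(34)` → seq = [12, 34].
Result: [12, 34]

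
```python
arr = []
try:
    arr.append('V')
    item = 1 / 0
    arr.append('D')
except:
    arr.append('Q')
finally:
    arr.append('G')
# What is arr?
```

Step-by-step execution trace:
1. try: `arr.append('V')` → arr = ['V'].
2. `item = 1 / 0` raises ZeroDivisionError; `arr.append('D')` is not reached.
3. bare `except` matches → `arr.append('Q')` → arr = ['V', 'Q'].
4. finally always runs: `arr.append('G')` → arr = ['V', 'Q', 'G'].
Result: ['V', 'Q', 'G']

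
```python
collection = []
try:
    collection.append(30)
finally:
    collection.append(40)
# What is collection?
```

Step-by-step execution trace:
1. try: `collection.append(30)` → collection = [30].
2. The try body completes without raising.
3. finally always runs: `collection.append(40)` → collection = [30, 40].
Result: [30, 40]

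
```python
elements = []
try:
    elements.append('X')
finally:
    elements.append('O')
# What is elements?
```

Step-by-step execution trace:
1. try: `elements.append('X')` → elements = ['X'].
2. The try body completes without raising.
3. finally always runs: `elements.append('O')` → elements = ['X', 'O'].
Result: ['X', 'O']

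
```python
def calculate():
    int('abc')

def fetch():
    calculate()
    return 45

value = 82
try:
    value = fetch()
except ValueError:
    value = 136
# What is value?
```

Step-by-step execution trace:
1. value starts at 82.
2. try: `fetch()` calls `calculate()`.
3. `calculate()` evaluates `int('abc')`, which raises ValueError; it propagates through fetch (uncaught).
4. `return 45` in fetch is not reached; the assignment to value does not complete.
5. `except ValueError` matches → value = 136.
Result: 136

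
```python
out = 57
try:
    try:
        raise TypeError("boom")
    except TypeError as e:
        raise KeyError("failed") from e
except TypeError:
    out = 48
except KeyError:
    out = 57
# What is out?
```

Step-by-step execution trace:
1. Inner try raises TypeError; inner `except TypeError as e` catches it.
2. `raise KeyError(...) from e` raises KeyError (TypeError is attached as __cause__, but only KeyError is active).
3. Outer `except TypeError` does not match KeyError; skipped.
4. Outer `except KeyError` matches → out = 57.
Result: 57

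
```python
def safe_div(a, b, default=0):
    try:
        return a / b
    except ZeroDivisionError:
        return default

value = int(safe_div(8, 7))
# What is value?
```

Step-by-step execution trace:
1. `safe_div(8, 7)` enters try: `return 8 / 7` → returns 1.1428571428571428. No exception raised.
2. `except ZeroDivisionError` is skipped.
3. `int(1.1428571428571428)` → 1 → value = 1.
Result: 1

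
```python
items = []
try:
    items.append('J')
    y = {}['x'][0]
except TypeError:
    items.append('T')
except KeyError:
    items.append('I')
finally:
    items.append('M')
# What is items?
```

Step-by-step execution trace:
1. try: `items.append('J')` → items = ['J'].
2. `y = {}['x'][0]` raises KeyError.
3. `except TypeError` does not match KeyError; skipped.
4. `except KeyError` matches → `items.append('I')` → items = ['J', 'I'].
5. finally always runs: `items.append('M')` → items = ['J', 'I', 'M'].
Result: ['J', 'I', 'M']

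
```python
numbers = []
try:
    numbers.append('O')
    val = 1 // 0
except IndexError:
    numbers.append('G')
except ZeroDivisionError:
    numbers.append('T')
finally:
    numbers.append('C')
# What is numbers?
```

Step-by-step execution trace:
1. try: `numbers.append('O')` → numbers = ['O'].
2. `val = 1 // 0` raises ZeroDivisionError.
3. `except IndexError` does not match ZeroDivisionError; skipped.
4. `except ZeroDivisionError` matches → `numbers.append('T')` → numbers = ['O', 'T'].
5. finally always runs: `numbers.append('C')` → numbers = ['O', 'T', 'C'].
Result: ['O', 'T', 'C']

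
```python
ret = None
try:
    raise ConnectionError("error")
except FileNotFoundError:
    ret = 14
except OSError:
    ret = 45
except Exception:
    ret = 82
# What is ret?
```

Step-by-step execution trace:
1. `raise ConnectionError(...)` raises ConnectionError.
2. `except FileNotFoundError` does not match (ConnectionError is not a subclass of FileNotFoundError); skipped.
3. `except OSError` matches (ConnectionError is a subclass of OSError) → ret = 45.
4. `except Exception` is not reached.
Result: 45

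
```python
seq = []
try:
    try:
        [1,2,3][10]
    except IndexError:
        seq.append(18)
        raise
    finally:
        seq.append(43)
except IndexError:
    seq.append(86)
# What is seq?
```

Step-by-step execution trace:
1. Inner try: `[1,2,3][10]` raises IndexError.
2. Inner `except IndexError` matches → `seq.append(18)` → seq = [18].
3. bare `raise` re-raises IndexError.
4. Inner `finally` runs during unwinding: `seq.append(43)` → seq = [18, 43].
5. Outer `except IndexError` matches → `seq.append(86)` → seq = [18, 43, 86].
Result: [18, 43, 86]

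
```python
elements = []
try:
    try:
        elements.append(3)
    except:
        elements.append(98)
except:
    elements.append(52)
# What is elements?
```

Step-by-step execution trace:
1. Inner try: `elements.append(3)` → elements = [3]. No exception raised.
2. Inner `except` is skipped.
3. Inner try completes normally; outer `except` is skipped.
Result: [3]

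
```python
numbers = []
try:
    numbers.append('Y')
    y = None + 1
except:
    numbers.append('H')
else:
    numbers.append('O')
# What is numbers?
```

Step-by-step execution trace:
1. try: `numbers.append('Y')` → numbers = ['Y'].
2. `y = None + 1` raises TypeError.
3. bare `except` matches → `numbers.append('H')` → numbers = ['Y', 'H'].
4. `else` is skipped (an exception was raised).
Result: ['Y', 'H']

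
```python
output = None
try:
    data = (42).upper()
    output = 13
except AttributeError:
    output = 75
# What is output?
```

Step-by-step execution trace:
1. `data = (42).upper()` raises AttributeError.
2. `output = 13` is not reached.
3. `except AttributeError` matches → output = 75.
Result: 75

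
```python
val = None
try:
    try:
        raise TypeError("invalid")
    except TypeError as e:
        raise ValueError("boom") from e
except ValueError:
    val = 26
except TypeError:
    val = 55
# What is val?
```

Step-by-step execution trace:
1. Inner try raises TypeError; inner `except TypeError as e` catches it.
2. `raise ValueError(...) from e` raises ValueError (TypeError is attached as __cause__, but only ValueError is active).
3. Outer `except ValueError` matches → val = 26.
4. `except TypeError` is not reached.
Result: 26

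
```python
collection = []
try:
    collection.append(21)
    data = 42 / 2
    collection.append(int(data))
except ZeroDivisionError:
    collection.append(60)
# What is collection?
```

Step-by-step execution trace:
1. try: `collection.append(21)` → collection = [21].
2. `data = 42 / 2` → data = 21.0. No exception raised.
3. `collection.append(int(data))` → collection = [21, 21].
4. `except ZeroDivisionError` is skipped (no exception was raised).
Result: [21, 21]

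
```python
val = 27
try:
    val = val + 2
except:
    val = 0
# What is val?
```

Step-by-step execution trace:
1. val starts at 27.
2. try: `val = val + 2` → val = 29. No exception raised.
3. `except` is skipped.
Result: 29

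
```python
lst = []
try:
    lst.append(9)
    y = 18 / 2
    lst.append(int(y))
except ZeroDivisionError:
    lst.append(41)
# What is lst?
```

Step-by-step execution trace:
1. try: `lst.append(9)` → lst = [9].
2. `y = 18 / 2` → y = 9.0. No exception raised.
3. `lst.append(int(y))` → lst = [9, 9].
4. `except ZeroDivisionError` is skipped (no exception was raised).
Result: [9, 9]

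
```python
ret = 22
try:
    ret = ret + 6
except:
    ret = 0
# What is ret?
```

Step-by-step execution trace:
1. ret starts at 22.
2. try: `ret = ret + 6` → ret = 28. No exception raised.
3. `except` is skipped.
Result: 28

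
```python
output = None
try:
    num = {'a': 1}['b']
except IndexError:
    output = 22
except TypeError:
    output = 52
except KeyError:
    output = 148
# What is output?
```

Step-by-step execution trace:
1. `num = {'a': 1}['b']` raises KeyError.
2. `except IndexError` does not match KeyError; skipped.
3. `except TypeError` does not match KeyError; skipped.
4. `except KeyError` matches → output = 148.
Result: 148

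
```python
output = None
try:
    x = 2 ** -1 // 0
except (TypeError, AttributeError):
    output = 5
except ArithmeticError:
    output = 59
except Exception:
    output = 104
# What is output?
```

Step-by-step execution trace:
1. `x = 2 ** -1 // 0` raises ZeroDivisionError.
2. `except (TypeError, AttributeError)` does not match ZeroDivisionError; skipped.
3. `except ArithmeticError` matches (ZeroDivisionError is a subclass of ArithmeticError) → output = 59.
4. `except Exception` is not reached.
Result: 59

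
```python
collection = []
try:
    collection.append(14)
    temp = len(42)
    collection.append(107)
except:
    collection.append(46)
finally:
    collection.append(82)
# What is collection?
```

Step-by-step execution trace:
1. try: `collection.append(14)` → collection = [14].
2. `temp = len(42)` raises TypeError; `collection.append(107)` is not reached.
3. bare `except` matches → `collection.append(46)` → collection = [14, 46].
4. finally always runs: `collection.append(82)` → collection = [14, 46, 82].
Result: [14, 46, 82]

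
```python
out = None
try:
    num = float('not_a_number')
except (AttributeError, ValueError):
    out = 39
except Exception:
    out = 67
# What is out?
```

Step-by-step execution trace:
1. `num = float('not_a_number')` raises ValueError.
2. `except (AttributeError, ValueError)` matches (ValueError is in the tuple) → out = 39.
3. `except Exception` is not reached.
Result: 39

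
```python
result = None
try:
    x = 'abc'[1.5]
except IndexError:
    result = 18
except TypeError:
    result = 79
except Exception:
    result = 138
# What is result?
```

Step-by-step execution trace:
1. `x = 'abc'[1.5]` raises TypeError.
2. `except IndexError` does not match TypeError; skipped.
3. `except TypeError` matches → result = 79.
4. Remaining except clauses are skipped.
Result: 79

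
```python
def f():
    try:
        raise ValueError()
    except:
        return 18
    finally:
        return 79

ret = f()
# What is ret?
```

Step-by-step execution trace:
1. `f()` enters try: `raise ValueError()` raises ValueError.
2. bare `except` matches → `return 18` sets pending return value 18.
3. Before returning, `finally: return 79` runs and overrides the pending return.
4. f() returns 79 → ret = 79.
Result: 79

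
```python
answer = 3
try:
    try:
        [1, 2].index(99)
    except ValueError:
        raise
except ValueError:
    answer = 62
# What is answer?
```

Step-by-step execution trace:
1. Inner try: `[1, 2].index(99)` raises ValueError.
2. Inner `except ValueError` matches; bare `raise` re-raises the same ValueError.
3. Outer `except ValueError` matches → answer = 62.
Result: 62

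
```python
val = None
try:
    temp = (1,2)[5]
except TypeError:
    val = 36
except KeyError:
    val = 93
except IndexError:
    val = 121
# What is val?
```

Step-by-step execution trace:
1. `temp = (1,2)[5]` raises IndexError.
2. `except TypeError` does not match IndexError; skipped.
3. `except KeyError` does not match IndexError; skipped.
4. `except IndexError` matches → val = 121.
Result: 121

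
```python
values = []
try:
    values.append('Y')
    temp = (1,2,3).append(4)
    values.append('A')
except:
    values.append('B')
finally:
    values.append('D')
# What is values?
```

Step-by-step execution trace:
1. try: `values.append('Y')` → values = ['Y'].
2. `temp = (1,2,3).append(4)` raises AttributeError; `values.append('A')` is not reached.
3. bare `except` matches → `values.append('B')` → values = ['Y', 'B'].
4. finally always runs: `values.append('D')` → values = ['Y', 'B', 'D'].
Result: ['Y', 'B', 'D']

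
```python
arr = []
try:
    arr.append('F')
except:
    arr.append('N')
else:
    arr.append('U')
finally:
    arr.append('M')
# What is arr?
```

Step-by-step execution trace:
1. try: `arr.append('F')` → arr = ['F']. No exception raised.
2. `except` is skipped.
3. `else` runs: `arr.append('U')` → arr = ['F', 'U'].
4. `finally` always runs: `arr.append('M')` → arr = ['F', 'U', 'M'].
Result: ['F', 'U', 'M']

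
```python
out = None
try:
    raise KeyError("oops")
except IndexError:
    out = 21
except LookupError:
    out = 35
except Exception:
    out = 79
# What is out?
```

Step-by-step execution trace:
1. `raise KeyError(...)` raises KeyError.
2. `except IndexError` does not match (KeyError is not a subclass of IndexError); skipped.
3. `except LookupError` matches (KeyError is a subclass of LookupError) → out = 35.
4. `except Exception` is not reached.
Result: 35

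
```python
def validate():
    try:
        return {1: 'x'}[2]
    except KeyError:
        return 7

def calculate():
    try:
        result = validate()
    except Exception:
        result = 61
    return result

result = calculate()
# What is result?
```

Step-by-step execution trace:
1. `calculate()` calls `validate()`.
2. In validate: `{1: 'x'}[2]` raises KeyError; `except KeyError` catches it → returns 7.
3. In calculate: `result = validate()` → result = 7. No exception reaches calculate.
4. `except Exception` is skipped; calculate returns 7.
5. result = 7.
Result: 7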